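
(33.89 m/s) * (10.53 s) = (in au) 2.385e-09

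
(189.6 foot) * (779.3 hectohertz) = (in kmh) 1.621e+07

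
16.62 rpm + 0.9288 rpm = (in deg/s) 105.3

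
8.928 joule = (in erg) 8.928e+07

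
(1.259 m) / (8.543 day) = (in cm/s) 0.0001706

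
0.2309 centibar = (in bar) 0.002309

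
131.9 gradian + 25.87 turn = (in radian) 164.6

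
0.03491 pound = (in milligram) 1.583e+04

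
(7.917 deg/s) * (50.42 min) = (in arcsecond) 8.622e+07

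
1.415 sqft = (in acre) 3.248e-05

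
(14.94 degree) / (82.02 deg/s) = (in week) 3.012e-07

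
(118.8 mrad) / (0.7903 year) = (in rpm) 4.552e-08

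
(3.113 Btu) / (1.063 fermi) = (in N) 3.09e+18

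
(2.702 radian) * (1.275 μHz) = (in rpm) 3.29e-05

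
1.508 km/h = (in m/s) 0.4189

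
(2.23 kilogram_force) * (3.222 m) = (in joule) 70.46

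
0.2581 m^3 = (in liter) 258.1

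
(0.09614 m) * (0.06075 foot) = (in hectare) 1.78e-07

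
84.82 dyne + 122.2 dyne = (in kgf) 0.0002111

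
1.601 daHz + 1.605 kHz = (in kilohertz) 1.621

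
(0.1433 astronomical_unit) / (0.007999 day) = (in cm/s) 3.102e+09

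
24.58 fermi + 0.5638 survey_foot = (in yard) 0.1879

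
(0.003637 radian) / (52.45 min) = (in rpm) 1.104e-05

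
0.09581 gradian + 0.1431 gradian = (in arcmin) 12.9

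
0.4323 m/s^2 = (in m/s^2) 0.4323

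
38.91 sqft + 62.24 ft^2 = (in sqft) 101.1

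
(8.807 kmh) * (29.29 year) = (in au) 0.01511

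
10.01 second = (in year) 3.174e-07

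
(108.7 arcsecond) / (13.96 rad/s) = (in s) 3.775e-05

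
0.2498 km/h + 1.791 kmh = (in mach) 0.001665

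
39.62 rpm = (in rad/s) 4.149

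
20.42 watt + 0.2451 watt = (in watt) 20.67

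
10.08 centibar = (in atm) 0.09948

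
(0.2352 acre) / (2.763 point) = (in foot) 3.204e+06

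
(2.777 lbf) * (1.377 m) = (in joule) 17.01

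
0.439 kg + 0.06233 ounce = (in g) 440.8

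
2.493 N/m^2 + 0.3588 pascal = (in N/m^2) 2.852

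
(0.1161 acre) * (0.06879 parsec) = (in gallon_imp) 2.194e+20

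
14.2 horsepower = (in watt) 1.059e+04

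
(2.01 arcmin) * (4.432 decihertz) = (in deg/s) 0.01485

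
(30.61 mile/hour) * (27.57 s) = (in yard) 412.6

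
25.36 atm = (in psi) 372.7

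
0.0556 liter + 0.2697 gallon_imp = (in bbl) 0.008062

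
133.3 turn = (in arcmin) 2.879e+06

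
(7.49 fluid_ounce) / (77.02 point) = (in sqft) 0.08775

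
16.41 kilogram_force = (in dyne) 1.609e+07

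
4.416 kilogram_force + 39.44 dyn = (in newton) 43.31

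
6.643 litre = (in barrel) 0.04178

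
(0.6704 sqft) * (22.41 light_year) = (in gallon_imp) 2.905e+18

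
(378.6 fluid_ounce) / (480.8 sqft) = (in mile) 1.558e-07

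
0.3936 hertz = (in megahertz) 3.936e-07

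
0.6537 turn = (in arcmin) 1.412e+04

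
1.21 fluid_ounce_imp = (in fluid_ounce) 1.163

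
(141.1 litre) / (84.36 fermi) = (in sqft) 1.8e+13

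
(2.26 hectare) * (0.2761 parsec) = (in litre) 1.925e+23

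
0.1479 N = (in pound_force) 0.03325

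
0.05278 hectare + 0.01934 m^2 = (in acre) 0.1304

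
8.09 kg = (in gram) 8090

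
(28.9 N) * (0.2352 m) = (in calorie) 1.625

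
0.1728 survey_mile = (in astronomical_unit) 1.859e-09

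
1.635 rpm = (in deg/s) 9.81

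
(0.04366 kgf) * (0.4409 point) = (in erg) 666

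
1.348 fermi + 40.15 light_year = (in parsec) 12.31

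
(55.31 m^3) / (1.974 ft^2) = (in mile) 0.1874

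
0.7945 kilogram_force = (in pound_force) 1.752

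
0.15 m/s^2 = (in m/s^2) 0.15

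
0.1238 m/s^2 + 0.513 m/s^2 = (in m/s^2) 0.6368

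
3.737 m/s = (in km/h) 13.45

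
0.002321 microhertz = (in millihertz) 2.321e-06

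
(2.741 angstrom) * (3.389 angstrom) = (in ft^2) 9.999e-19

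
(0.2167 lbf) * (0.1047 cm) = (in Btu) 9.566e-07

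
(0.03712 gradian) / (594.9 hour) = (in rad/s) 2.723e-10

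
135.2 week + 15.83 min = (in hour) 2.271e+04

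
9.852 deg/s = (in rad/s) 0.1719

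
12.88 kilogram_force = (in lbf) 28.4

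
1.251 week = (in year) 0.02399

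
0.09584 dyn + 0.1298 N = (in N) 0.1298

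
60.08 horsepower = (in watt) 4.48e+04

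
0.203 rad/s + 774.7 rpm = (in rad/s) 81.33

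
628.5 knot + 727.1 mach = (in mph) 5.545e+05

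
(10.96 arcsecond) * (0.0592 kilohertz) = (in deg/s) 0.1802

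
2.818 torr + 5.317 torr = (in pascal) 1085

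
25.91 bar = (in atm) 25.57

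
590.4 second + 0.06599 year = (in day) 24.09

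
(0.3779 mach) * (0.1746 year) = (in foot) 2.325e+09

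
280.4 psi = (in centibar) 1933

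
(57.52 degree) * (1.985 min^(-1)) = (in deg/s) 1.903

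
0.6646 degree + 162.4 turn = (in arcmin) 3.508e+06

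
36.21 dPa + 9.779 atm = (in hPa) 9909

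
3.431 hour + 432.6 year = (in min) 2.274e+08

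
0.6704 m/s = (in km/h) 2.413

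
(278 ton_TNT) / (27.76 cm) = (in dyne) 4.19e+17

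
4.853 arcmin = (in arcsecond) 291.2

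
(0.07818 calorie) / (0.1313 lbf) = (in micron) 5.601e+05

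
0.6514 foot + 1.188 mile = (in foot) 6273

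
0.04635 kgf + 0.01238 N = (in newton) 0.4669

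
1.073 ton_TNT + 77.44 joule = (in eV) 2.802e+28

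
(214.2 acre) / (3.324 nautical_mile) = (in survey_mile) 0.0875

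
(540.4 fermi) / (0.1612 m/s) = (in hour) 9.312e-16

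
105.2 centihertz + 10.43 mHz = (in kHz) 0.001062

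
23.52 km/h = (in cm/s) 653.3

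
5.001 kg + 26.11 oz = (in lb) 12.66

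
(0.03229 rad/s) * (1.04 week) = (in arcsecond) 4.189e+09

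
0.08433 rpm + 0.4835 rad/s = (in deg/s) 28.21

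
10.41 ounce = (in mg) 2.951e+05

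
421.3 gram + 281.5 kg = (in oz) 9944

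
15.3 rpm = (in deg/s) 91.8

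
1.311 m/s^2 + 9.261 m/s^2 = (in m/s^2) 10.57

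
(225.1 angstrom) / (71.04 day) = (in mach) 1.077e-17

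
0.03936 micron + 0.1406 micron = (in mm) 0.00018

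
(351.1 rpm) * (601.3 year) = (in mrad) 6.972e+14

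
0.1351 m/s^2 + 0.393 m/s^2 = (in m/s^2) 0.5281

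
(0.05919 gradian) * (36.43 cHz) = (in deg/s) 0.01941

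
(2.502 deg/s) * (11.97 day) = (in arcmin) 1.553e+08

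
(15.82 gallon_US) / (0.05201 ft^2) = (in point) 3.513e+04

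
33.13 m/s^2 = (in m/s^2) 33.13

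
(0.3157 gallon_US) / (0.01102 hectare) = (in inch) 0.0004269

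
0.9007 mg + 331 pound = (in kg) 150.1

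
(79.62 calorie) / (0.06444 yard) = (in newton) 5654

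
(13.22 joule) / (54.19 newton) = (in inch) 9.605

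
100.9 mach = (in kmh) 1.237e+05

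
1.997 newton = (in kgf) 0.2036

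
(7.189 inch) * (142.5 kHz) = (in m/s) 2.602e+04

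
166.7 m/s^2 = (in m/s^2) 166.7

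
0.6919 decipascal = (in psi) 1.004e-05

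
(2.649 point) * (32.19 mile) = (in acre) 0.01196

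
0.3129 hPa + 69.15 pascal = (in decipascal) 1004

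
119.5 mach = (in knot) 7.909e+04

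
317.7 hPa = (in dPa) 3.177e+05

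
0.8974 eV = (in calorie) 3.436e-20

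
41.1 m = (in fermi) 4.11e+16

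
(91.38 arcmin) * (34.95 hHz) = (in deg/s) 5323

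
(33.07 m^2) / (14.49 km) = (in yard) 0.002496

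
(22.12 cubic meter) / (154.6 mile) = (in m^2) 8.891e-05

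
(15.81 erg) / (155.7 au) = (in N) 6.788e-20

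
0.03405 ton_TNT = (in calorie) 3.405e+07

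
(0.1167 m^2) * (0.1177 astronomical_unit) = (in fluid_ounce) 6.948e+13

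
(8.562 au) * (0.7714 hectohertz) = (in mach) 2.902e+11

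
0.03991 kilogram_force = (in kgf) 0.03991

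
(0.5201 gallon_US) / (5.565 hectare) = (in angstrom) 353.8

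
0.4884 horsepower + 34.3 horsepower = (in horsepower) 34.79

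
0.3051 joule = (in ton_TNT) 7.292e-11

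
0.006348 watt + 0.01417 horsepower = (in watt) 10.57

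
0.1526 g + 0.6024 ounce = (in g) 17.23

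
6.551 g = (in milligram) 6551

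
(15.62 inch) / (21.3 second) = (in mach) 5.47e-05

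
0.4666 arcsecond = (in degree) 0.0001296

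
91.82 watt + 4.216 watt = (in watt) 96.04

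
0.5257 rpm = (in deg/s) 3.154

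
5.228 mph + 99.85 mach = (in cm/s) 3.4e+06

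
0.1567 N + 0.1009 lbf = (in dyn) 6.055e+04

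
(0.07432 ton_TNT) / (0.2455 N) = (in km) 1.267e+06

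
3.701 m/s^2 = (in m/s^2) 3.701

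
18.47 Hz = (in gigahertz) 1.847e-08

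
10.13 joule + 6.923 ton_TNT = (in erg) 2.897e+17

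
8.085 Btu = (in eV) 5.324e+22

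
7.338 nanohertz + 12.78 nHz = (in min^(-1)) 1.207e-06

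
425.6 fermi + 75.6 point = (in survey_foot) 0.0875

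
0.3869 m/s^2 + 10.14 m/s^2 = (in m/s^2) 10.53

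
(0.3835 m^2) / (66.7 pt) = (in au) 1.089e-10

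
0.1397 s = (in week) 2.31e-07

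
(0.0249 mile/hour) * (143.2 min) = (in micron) 9.564e+07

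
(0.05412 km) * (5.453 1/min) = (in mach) 0.01445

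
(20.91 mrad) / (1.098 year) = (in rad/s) 6.039e-10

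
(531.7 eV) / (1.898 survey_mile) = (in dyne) 2.789e-15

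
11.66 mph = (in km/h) 18.76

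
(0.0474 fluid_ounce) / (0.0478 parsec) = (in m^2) 9.504e-22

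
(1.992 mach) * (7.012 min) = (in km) 285.4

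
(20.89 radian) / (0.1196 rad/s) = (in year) 5.539e-06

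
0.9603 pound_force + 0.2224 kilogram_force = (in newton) 6.453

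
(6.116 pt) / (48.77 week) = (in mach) 2.148e-13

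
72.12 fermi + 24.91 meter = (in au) 1.665e-10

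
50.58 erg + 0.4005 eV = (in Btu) 4.794e-09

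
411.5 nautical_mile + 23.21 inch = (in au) 5.094e-06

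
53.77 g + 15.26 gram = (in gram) 69.03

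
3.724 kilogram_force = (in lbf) 8.21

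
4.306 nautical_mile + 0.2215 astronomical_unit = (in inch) 1.305e+12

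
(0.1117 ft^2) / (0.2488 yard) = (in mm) 45.61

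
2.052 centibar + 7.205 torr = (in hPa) 30.13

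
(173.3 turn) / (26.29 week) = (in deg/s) 0.003924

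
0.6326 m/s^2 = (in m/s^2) 0.6326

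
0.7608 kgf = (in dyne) 7.461e+05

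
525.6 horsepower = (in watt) 3.919e+05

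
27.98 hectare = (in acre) 69.14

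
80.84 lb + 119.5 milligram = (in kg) 36.67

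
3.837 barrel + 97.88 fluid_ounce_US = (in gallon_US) 161.9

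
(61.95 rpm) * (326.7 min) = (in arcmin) 4.372e+08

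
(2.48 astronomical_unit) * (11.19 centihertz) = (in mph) 9.287e+10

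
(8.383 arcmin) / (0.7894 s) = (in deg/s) 0.177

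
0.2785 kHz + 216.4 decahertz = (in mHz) 2.442e+06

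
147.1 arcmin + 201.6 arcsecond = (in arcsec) 9028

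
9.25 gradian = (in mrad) 145.3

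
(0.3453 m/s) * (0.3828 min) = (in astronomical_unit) 5.301e-11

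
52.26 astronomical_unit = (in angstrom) 7.818e+22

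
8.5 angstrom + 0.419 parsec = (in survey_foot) 4.242e+16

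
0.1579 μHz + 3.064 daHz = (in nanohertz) 3.064e+10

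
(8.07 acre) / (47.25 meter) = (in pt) 1.959e+06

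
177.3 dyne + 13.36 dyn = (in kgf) 0.0001944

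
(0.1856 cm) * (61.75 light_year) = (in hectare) 1.084e+11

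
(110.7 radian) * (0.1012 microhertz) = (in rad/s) 1.12e-05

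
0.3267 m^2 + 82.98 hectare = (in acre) 205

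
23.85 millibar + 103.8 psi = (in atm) 7.087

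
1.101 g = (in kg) 0.001101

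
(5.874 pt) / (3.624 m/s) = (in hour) 1.588e-07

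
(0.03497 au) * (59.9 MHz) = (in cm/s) 3.134e+19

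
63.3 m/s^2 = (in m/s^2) 63.3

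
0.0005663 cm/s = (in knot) 1.101e-05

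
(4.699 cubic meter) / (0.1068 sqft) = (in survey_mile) 0.2943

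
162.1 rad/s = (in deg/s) 9288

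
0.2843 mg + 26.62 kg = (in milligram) 2.662e+07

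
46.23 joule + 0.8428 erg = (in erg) 4.623e+08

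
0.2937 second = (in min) 0.004895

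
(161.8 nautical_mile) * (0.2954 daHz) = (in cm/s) 8.852e+07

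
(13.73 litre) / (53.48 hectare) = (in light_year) 2.714e-24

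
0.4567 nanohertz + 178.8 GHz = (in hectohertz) 1.788e+09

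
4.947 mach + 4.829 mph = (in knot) 3279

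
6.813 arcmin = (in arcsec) 408.8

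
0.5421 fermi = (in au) 3.624e-27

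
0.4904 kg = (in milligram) 4.904e+05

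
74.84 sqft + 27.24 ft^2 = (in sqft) 102.1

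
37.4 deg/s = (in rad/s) 0.6528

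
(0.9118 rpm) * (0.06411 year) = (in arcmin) 6.636e+08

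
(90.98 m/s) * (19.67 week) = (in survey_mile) 6.725e+05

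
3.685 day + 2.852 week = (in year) 0.06479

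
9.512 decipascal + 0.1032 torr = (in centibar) 0.01471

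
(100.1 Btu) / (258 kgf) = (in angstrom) 4.174e+11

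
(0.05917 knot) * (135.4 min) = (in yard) 270.4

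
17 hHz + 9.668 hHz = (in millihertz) 2.667e+06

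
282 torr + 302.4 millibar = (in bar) 0.6784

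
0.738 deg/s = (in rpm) 0.123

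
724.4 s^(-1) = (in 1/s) 724.4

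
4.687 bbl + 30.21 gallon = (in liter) 859.5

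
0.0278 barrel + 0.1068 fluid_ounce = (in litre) 4.423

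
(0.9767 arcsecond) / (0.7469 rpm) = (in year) 1.92e-12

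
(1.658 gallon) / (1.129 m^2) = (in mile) 3.454e-06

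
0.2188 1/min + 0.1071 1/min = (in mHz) 5.432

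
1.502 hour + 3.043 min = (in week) 0.009242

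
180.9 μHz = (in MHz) 1.809e-10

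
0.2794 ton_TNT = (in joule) 1.169e+09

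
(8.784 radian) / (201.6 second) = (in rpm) 0.4161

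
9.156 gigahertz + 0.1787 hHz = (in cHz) 9.156e+11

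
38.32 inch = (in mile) 0.0006048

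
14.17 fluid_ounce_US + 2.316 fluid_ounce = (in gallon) 0.1288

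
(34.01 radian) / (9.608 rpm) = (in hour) 0.00939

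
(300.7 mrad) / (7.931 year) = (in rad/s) 1.202e-09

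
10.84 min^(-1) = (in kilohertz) 0.0001807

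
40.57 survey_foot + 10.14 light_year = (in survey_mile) 5.961e+13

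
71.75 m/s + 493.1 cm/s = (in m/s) 76.68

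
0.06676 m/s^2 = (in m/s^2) 0.06676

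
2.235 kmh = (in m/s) 0.6208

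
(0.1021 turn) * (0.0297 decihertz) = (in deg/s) 0.1092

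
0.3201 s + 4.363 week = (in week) 4.363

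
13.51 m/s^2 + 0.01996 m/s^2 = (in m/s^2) 13.53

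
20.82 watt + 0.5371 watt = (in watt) 21.36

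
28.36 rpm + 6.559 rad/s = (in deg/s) 546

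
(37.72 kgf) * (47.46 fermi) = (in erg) 0.0001756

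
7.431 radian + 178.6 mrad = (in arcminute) 2.616e+04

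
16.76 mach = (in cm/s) 5.707e+05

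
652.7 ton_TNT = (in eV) 1.704e+31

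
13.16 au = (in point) 5.581e+15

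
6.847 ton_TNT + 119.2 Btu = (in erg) 2.865e+17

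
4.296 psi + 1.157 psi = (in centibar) 37.6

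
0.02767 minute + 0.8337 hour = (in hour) 0.8342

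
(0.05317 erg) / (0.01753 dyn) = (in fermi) 3.033e+13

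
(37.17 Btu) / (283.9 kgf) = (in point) 3.993e+04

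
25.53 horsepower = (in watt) 1.904e+04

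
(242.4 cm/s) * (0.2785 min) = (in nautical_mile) 0.02187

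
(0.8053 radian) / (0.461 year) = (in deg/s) 3.174e-06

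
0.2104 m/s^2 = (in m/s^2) 0.2104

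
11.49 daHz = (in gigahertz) 1.149e-07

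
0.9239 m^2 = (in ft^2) 9.945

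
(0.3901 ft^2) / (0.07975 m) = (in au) 3.038e-12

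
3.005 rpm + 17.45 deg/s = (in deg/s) 35.48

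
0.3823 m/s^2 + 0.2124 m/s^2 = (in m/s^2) 0.5947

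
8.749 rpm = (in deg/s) 52.49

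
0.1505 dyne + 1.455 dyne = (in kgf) 1.637e-06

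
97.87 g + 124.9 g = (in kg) 0.2228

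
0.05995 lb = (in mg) 2.719e+04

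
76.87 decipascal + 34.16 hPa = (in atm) 0.03379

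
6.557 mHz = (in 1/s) 0.006557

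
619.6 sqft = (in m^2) 57.56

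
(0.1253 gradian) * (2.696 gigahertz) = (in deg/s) 3.04e+08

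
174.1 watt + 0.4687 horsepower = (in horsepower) 0.7022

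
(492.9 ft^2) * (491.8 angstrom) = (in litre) 0.002252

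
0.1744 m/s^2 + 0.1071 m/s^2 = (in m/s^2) 0.2815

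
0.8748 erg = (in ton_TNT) 2.091e-17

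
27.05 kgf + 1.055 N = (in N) 266.3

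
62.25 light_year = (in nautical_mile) 3.18e+14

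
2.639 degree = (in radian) 0.04606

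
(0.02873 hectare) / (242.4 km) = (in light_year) 1.253e-19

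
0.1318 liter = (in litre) 0.1318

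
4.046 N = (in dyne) 4.046e+05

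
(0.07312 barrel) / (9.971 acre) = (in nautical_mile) 1.556e-10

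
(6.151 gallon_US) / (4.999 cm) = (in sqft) 5.014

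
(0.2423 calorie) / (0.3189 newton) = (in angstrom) 3.179e+10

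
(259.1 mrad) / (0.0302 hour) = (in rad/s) 0.002383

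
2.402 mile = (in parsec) 1.253e-13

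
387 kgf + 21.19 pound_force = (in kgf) 396.6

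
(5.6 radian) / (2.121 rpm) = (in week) 4.169e-05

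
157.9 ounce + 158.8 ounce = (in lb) 19.79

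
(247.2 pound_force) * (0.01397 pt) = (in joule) 0.005419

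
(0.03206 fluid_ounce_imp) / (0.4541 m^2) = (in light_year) 2.12e-22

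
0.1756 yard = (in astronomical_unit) 1.073e-12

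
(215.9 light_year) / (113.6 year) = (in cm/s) 5.702e+10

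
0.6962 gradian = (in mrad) 10.94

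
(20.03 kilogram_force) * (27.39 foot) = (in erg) 1.64e+10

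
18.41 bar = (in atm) 18.17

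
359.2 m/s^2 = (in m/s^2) 359.2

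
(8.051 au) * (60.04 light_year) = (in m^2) 6.841e+29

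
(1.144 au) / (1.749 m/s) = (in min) 1.631e+09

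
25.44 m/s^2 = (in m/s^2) 25.44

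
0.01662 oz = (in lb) 0.001039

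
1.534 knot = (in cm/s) 78.92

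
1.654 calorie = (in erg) 6.92e+07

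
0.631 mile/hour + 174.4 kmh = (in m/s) 48.73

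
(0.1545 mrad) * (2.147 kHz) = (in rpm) 3.168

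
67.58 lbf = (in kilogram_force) 30.65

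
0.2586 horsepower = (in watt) 192.8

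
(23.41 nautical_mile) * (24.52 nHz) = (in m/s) 0.001063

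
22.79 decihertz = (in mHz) 2279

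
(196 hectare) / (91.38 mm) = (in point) 6.08e+10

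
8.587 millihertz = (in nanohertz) 8.587e+06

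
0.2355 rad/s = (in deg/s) 13.49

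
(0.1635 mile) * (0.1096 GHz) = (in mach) 8.47e+07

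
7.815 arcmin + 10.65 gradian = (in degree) 9.715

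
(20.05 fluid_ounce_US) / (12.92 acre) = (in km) 1.134e-11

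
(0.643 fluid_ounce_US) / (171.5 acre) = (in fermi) 2.74e+04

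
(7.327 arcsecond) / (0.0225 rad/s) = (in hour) 4.385e-07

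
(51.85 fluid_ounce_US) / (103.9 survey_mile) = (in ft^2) 9.871e-08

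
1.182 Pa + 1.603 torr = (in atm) 0.002121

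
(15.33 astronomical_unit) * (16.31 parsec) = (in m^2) 1.154e+30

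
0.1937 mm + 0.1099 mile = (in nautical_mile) 0.0955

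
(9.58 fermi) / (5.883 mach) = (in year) 1.517e-25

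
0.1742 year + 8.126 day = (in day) 71.71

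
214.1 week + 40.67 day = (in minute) 2.217e+06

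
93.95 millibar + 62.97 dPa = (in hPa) 94.01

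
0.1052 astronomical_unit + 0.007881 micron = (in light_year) 1.663e-06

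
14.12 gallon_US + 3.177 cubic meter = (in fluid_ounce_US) 1.092e+05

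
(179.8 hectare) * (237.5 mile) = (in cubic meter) 6.872e+11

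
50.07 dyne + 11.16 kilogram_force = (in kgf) 11.16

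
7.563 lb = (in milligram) 3.431e+06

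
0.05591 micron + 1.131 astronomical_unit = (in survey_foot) 5.551e+11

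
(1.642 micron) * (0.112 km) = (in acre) 4.544e-08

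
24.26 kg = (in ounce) 855.7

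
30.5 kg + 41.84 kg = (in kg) 72.34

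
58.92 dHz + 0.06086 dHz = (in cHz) 589.8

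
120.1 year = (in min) 6.312e+07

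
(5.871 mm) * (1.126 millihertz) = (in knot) 1.285e-05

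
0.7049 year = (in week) 36.76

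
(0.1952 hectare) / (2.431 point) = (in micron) 2.276e+12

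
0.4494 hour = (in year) 5.13e-05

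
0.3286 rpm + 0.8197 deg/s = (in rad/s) 0.04872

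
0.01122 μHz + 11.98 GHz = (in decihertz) 1.198e+11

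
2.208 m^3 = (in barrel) 13.89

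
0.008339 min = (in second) 0.5003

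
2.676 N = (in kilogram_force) 0.2729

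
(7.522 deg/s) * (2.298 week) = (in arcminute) 6.273e+08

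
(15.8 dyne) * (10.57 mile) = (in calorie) 0.6424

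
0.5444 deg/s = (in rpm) 0.09073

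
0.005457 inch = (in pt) 0.3929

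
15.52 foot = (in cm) 473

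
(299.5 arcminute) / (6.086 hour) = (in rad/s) 3.976e-06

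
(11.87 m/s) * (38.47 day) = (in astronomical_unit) 0.0002637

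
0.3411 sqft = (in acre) 7.831e-06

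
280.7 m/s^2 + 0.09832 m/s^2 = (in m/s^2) 280.8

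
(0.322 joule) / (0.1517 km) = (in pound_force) 0.0004772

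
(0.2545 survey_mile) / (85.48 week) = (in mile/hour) 1.772e-05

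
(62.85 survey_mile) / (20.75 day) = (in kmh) 0.2031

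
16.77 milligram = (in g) 0.01677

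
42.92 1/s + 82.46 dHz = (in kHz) 0.05117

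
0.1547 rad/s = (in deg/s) 8.864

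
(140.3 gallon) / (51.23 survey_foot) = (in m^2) 0.03401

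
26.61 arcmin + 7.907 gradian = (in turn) 0.021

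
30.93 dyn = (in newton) 0.0003093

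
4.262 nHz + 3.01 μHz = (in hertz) 3.014e-06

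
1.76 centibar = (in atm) 0.01737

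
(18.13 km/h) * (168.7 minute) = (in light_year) 5.388e-12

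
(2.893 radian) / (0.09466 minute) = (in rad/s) 0.5094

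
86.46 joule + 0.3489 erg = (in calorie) 20.66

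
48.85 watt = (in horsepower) 0.06551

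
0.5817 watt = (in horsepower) 0.0007801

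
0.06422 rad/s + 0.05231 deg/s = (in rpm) 0.622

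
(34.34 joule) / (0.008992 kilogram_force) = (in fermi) 3.894e+17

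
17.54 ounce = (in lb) 1.096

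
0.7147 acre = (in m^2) 2892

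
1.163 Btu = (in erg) 1.227e+10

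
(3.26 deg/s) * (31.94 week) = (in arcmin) 3.778e+09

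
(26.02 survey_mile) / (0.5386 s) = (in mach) 228.3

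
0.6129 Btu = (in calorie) 154.6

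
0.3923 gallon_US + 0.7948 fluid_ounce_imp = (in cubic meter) 0.001508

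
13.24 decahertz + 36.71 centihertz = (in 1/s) 132.8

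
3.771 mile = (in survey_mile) 3.771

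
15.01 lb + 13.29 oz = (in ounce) 253.4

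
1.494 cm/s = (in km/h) 0.05378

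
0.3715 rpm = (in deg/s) 2.229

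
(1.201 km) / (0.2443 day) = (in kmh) 0.2048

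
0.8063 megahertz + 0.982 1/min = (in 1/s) 8.063e+05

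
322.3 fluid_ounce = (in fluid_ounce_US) 322.3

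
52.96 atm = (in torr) 4.025e+04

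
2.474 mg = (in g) 0.002474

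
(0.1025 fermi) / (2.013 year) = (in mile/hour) 3.612e-24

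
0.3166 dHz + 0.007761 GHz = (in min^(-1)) 4.657e+08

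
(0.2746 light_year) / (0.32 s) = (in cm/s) 8.118e+17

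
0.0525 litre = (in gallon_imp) 0.01155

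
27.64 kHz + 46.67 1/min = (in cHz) 2.764e+06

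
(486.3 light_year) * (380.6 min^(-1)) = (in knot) 5.673e+19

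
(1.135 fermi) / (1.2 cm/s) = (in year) 2.999e-21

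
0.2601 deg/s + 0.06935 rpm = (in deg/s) 0.6762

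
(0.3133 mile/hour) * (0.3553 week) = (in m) 3.01e+04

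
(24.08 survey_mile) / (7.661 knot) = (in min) 163.9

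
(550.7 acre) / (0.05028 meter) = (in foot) 1.454e+08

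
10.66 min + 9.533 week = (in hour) 1602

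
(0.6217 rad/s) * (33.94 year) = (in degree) 3.813e+10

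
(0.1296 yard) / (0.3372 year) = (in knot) 2.166e-08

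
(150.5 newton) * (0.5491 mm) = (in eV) 5.158e+17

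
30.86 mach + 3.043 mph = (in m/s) 1.051e+04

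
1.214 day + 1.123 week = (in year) 0.02486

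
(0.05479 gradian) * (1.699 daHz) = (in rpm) 0.1396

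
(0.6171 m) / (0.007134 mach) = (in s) 0.254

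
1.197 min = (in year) 2.277e-06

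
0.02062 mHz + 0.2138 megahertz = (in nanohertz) 2.138e+14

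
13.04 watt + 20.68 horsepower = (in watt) 1.543e+04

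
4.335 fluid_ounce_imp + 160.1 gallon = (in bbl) 3.813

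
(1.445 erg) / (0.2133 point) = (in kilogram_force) 0.0001958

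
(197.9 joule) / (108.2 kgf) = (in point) 528.7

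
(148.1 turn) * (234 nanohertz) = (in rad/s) 0.0002177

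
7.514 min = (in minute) 7.514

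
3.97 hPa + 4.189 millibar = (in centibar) 0.8159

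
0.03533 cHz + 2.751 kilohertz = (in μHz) 2.751e+09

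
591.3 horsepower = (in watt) 4.409e+05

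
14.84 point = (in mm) 5.235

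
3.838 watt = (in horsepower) 0.005147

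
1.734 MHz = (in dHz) 1.734e+07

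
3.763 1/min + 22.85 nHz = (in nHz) 6.272e+07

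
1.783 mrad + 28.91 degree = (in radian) 0.5064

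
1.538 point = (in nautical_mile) 2.93e-07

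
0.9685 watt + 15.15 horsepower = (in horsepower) 15.15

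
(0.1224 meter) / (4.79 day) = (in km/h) 1.065e-06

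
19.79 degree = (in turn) 0.05497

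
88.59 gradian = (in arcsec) 2.87e+05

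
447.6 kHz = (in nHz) 4.476e+14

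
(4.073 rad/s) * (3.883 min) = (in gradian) 6.041e+04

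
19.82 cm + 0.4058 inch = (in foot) 0.6841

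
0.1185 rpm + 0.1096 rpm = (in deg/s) 1.369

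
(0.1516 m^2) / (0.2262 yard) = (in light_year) 7.747e-17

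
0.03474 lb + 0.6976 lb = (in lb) 0.7323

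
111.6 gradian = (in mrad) 1753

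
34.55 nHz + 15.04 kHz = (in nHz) 1.504e+13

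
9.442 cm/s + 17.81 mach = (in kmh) 2.183e+04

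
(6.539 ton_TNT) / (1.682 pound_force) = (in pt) 1.037e+13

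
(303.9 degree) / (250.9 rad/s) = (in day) 2.447e-07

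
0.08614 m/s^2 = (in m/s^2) 0.08614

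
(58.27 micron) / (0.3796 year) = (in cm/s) 4.868e-10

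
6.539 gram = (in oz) 0.2307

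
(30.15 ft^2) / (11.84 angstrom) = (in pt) 6.706e+12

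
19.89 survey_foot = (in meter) 6.062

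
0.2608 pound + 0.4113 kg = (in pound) 1.168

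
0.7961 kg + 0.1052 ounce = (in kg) 0.7991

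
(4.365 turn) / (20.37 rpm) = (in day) 0.0001488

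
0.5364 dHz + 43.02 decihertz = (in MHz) 4.356e-06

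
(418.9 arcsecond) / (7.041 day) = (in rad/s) 3.338e-09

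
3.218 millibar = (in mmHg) 2.414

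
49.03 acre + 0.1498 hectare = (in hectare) 19.99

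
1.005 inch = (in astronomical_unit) 1.706e-13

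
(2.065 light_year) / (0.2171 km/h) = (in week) 5.356e+11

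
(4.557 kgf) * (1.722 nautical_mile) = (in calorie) 3.406e+04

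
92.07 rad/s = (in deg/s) 5275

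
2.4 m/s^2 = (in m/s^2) 2.4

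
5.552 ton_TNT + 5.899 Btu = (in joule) 2.323e+10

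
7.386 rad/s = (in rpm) 70.53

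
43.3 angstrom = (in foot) 1.421e-08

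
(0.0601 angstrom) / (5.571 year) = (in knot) 6.65e-20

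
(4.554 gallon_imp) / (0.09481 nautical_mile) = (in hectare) 1.179e-08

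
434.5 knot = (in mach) 0.6565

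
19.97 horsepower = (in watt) 1.489e+04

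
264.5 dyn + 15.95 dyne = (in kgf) 0.000286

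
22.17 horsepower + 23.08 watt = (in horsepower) 22.2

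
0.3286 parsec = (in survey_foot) 3.327e+16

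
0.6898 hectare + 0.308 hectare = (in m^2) 9978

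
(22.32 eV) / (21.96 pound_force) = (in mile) 2.275e-23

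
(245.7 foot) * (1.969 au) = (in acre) 5.451e+09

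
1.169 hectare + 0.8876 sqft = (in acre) 2.889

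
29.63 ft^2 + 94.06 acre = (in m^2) 3.807e+05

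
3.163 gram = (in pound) 0.006973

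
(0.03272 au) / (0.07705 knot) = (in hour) 3.43e+07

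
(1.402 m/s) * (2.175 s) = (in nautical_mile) 0.001647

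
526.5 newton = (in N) 526.5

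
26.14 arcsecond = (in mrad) 0.1267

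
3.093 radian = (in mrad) 3093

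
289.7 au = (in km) 4.334e+10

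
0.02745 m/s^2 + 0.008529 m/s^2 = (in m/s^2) 0.03598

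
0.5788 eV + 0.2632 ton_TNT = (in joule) 1.101e+09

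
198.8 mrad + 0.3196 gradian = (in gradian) 12.98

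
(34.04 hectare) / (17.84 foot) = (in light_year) 6.617e-12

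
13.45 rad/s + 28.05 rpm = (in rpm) 156.5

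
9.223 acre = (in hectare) 3.732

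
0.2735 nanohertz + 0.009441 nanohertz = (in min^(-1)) 1.698e-08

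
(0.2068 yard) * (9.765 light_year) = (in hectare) 1.747e+12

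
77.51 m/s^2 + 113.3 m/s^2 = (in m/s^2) 190.8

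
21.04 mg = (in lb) 4.639e-05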